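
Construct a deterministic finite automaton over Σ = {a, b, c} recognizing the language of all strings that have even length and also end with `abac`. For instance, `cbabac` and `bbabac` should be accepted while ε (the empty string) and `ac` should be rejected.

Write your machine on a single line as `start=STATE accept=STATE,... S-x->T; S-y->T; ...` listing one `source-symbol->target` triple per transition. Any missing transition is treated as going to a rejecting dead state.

Handle the two conditions separately and then intersect. The first has 2 states tracking the input length modulo 2; the second has 5 states tracking how much of the suffix `abac` has currently been matched. A product state is a pair (one from each), accepting exactly when both do. Equivalent product states are then merged.
With 6 states:
        a   b   c  
>  s0   s1  s2  s2 
   s1   s0  s3  s0 
   s2   s0  s0  s0 
   s3   s4  s2  s2 
   s4   s0  s3  s5 
 * s5   s1  s2  s2 
(> = start, * = accepting)

start=s0; accept=s5; s0-a->s1; s0-b->s2; s0-c->s2; s1-a->s0; s1-b->s3; s1-c->s0; s2-a->s0; s2-b->s0; s2-c->s0; s3-a->s4; s3-b->s2; s3-c->s2; s4-a->s0; s4-b->s3; s4-c->s5; s5-a->s1; s5-b->s2; s5-c->s2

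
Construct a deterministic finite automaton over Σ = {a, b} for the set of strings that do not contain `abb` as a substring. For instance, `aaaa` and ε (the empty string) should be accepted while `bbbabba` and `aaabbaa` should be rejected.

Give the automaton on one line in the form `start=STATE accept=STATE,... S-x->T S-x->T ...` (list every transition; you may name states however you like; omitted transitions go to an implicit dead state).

start=s0 accept=s0,s1,s2 s0-a->s1 s0-b->s0 s1-a->s1 s1-b->s2 s2-a->s1 s2-b->s3 s3-a->s3 s3-b->s3

Track partial matches of the forbidden pattern `abb`. State s3 is a dead state reached once `abb` has occurred; every other state accepts. s0 means no part of `abb` is currently matched.
        a   b  
>* s0   s1  s0 
 * s1   s1  s2 
 * s2   s1  s3 
   s3   s3  s3 
(> = start, * = accepting)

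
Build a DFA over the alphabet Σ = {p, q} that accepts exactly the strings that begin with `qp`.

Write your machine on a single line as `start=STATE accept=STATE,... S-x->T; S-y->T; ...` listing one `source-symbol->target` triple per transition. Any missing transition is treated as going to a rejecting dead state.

Walk along `qp` while the input agrees: from s0 take `q` to s1, and so on. Any deviation drops to the rejecting sink s3. Once s2 is reached the prefix is confirmed and every continuation is accepted.
A 4-state machine:
        p   q  
>  s0   s3  s1 
   s1   s2  s3 
 * s2   s2  s2 
   s3   s3  s3 
(> = start, * = accepting)

start=s0; accept=s2; s0-p->s3; s0-q->s1; s1-p->s2; s1-q->s3; s2-p->s2; s2-q->s2; s3-p->s3; s3-q->s3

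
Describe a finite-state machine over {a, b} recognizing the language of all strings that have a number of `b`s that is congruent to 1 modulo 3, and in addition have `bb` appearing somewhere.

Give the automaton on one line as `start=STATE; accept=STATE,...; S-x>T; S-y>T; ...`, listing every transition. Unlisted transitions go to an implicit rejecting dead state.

start=S0; accept=S7; S0-a>S0; S0-b>S1; S1-a>S2; S1-b>S3; S2-a>S2; S2-b>S4; S3-a>S3; S3-b>S5; S4-a>S6; S4-b>S5; S5-a>S5; S5-b>S7; S6-a>S6; S6-b>S8; S7-a>S7; S7-b>S3; S8-a>S0; S8-b>S7

Handle the two conditions separately and then intersect. The first has 3 states tracking the count of `b`s modulo 3; the second has 3 states tracking whether and how much of `bb` has been seen. A product state is a pair (one from each), accepting exactly when both do.
With 9 states:
        a   b  
>  S0   S0  S1 
   S1   S2  S3 
   S2   S2  S4 
   S3   S3  S5 
   S4   S6  S5 
   S5   S5  S7 
   S6   S6  S8 
 * S7   S7  S3 
   S8   S0  S7 
(> = start, * = accepting)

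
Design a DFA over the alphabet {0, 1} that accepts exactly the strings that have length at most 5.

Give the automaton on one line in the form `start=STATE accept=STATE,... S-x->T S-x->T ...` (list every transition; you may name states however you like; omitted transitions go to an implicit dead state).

Count input length up to 6: every symbol moves from s0 toward s6, which means 'more than 5' and absorbs. Accept from {s0, s1, s2, s3, s4, s5}.
A 7-state machine:
        0   1  
>* s0   s1  s1 
 * s1   s2  s2 
 * s2   s3  s3 
 * s3   s4  s4 
 * s4   s5  s5 
 * s5   s6  s6 
   s6   s6  s6 
(> = start, * = accepting)

start=s0 accept=s0,s1,s2,s3,s4,s5 s0-0->s1 s0-1->s1 s1-0->s2 s1-1->s2 s2-0->s3 s2-1->s3 s3-0->s4 s3-1->s4 s4-0->s5 s4-1->s5 s5-0->s6 s5-1->s6 s6-0->s6 s6-1->s6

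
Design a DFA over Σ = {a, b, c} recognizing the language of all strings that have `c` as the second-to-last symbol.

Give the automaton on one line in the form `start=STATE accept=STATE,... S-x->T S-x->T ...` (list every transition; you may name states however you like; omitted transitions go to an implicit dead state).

start=S0 accept=S10,S11,S12 S0-a->S1 S0-b->S2 S0-c->S3 S1-a->S4 S1-b->S5 S1-c->S6 S2-a->S7 S2-b->S8 S2-c->S9 S3-a->S10 S3-b->S11 S3-c->S12 S4-a->S4 S4-b->S5 S4-c->S6 S5-a->S7 S5-b->S8 S5-c->S9 S6-a->S10 S6-b->S11 S6-c->S12 S7-a->S4 S7-b->S5 S7-c->S6 S8-a->S7 S8-b->S8 S8-c->S9 S9-a->S10 S9-b->S11 S9-c->S12 S10-a->S4 S10-b->S5 S10-c->S6 S11-a->S7 S11-b->S8 S11-c->S9 S12-a->S10 S12-b->S11 S12-c->S12

Because acceptance depends on a position counted from the end, the machine has to buffer the most recent 2 symbols. Make each state the string of the last up-to-2 symbols read; on input `x` shift the window left and append `x`. Accept when the buffered window has length 2 and begins with `c`.
A 13-state machine:
          a    b    c  
>  S0     S1   S2   S3 
   S1     S4   S5   S6 
   S2     S7   S8   S9 
   S3    S10  S11  S12 
   S4     S4   S5   S6 
   S5     S7   S8   S9 
   S6    S10  S11  S12 
   S7     S4   S5   S6 
   S8     S7   S8   S9 
   S9    S10  S11  S12 
 * S10    S4   S5   S6 
 * S11    S7   S8   S9 
 * S12   S10  S11  S12 
(> = start, * = accepting)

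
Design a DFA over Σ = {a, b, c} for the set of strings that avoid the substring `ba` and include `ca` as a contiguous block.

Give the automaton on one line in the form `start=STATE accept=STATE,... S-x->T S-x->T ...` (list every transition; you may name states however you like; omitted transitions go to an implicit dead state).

start=q0 accept=q4,q5 q0-a->q0 q0-b->q1 q0-c->q2 q1-a->q3 q1-b->q1 q1-c->q2 q2-a->q4 q2-b->q1 q2-c->q2 q3-a->q3 q3-b->q3 q3-c->q3 q4-a->q4 q4-b->q5 q4-c->q4 q5-a->q3 q5-b->q5 q5-c->q4

Run two small machines in parallel and take their product. The first has 3 states tracking partial matches of the forbidden pattern `ba`; the second has 3 states tracking whether and how much of `ca` has been seen. A product state is a pair (one from each), accepting exactly when both do. Minimizing collapses redundant product states.
With 6 states:
        a   b   c  
>  q0   q0  q1  q2 
   q1   q3  q1  q2 
   q2   q4  q1  q2 
   q3   q3  q3  q3 
 * q4   q4  q5  q4 
 * q5   q3  q5  q4 
(> = start, * = accepting)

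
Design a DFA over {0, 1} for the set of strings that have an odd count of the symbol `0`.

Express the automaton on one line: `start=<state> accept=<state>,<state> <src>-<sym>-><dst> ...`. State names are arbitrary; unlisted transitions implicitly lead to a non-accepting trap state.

start=A accept=B A-0->B A-1->A B-0->A B-1->B

The only thing that matters is how many `0`s have appeared, reduced mod 2. Use one state per residue: A for 0, …, B for 1. Reading `0` moves to the next residue; anything else stays put. B is accepting.
A 2-state machine:
       0  1 
>  A   B  A 
 * B   A  B 
(> = start, * = accepting)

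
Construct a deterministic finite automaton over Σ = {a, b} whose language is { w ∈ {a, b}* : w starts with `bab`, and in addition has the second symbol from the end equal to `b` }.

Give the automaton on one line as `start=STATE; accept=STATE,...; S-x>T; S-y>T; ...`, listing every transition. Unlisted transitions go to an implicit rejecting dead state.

Run two small machines in parallel and take their product. The first has 5 states tracking whether the input so far still matches the prefix `bab`; the second has 7 states tracking the last 2 symbols read. A product state is a pair (one from each), accepting exactly when both do. After merging equivalent states the machine shrinks.
        a   b  
>  S0   S1  S2 
   S1   S1  S1 
   S2   S3  S1 
   S3   S1  S4 
   S4   S5  S6 
 * S5   S7  S4 
 * S6   S5  S6 
   S7   S7  S4 
(> = start, * = accepting)

start=S0; accept=S5,S6; S0-a>S1; S0-b>S2; S1-a>S1; S1-b>S1; S2-a>S3; S2-b>S1; S3-a>S1; S3-b>S4; S4-a>S5; S4-b>S6; S5-a>S7; S5-b>S4; S6-a>S5; S6-b>S6; S7-a>S7; S7-b>S4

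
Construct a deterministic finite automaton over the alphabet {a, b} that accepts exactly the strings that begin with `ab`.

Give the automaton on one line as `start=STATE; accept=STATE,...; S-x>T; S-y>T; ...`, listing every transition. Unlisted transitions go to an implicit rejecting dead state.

Check the first 2 symbols one by one: q0 through q1 record how many have matched `ab` so far; any wrong symbol goes to the dead state q3. After all 2 match we enter the accepting sink q2.
A 4-state machine:
        a   b  
>  q0   q1  q3 
   q1   q3  q2 
 * q2   q2  q2 
   q3   q3  q3 
(> = start, * = accepting)

start=q0; accept=q2; q0-a>q1; q0-b>q3; q1-a>q3; q1-b>q2; q2-a>q2; q2-b>q2; q3-a>q3; q3-b>q3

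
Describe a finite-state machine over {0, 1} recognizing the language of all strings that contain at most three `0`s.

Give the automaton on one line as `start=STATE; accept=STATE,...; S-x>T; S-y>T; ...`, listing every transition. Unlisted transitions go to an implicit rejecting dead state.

start=q0; accept=q0,q1,q2,q3; q0-0>q1; q0-1>q0; q1-0>q2; q1-1>q1; q2-0>q3; q2-1>q2; q3-0>q4; q3-1>q3; q4-0>q4; q4-1>q4

Count `0`s, saturating at 4: states q0 through q3 mean 0 through 3 `0`s seen; q4 means more than 3. Each `0` increments (capped at q4); other symbols loop. Accept from {q0, q1, q2, q3}.
5 states suffice.
        0   1  
>* q0   q1  q0 
 * q1   q2  q1 
 * q2   q3  q2 
 * q3   q4  q3 
   q4   q4  q4 
(> = start, * = accepting)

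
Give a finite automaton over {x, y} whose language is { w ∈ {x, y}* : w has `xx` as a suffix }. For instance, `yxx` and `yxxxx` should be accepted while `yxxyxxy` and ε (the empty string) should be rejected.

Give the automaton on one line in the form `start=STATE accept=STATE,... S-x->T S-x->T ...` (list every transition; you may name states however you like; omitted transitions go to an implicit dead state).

start=S0 accept=S2 S0-x->S1 S0-y->S0 S1-x->S2 S1-y->S0 S2-x->S2 S2-y->S0

Remember how much of `xx` the current input suffix matches. State S0 means no match yet; S1 means the last symbol is `x`; S2 means the last 2 symbols are `xx`. Only S2 accepts. On a mismatch, fall back to the longest proper suffix that is still a prefix of `xx`.
3 states suffice.
        x   y  
>  S0   S1  S0 
   S1   S2  S0 
 * S2   S2  S0 
(> = start, * = accepting)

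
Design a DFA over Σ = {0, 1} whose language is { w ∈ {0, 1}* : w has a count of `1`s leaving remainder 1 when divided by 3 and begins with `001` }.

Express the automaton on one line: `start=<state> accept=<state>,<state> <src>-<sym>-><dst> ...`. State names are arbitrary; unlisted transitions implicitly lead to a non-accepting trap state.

start=q0 accept=q4 q0-0->q1 q0-1->q2 q1-0->q3 q1-1->q2 q2-0->q2 q2-1->q2 q3-0->q2 q3-1->q4 q4-0->q4 q4-1->q5 q5-0->q5 q5-1->q6 q6-0->q6 q6-1->q4

Run two small machines in parallel and take their product. One (3 states) tracks the count of `1`s modulo 3; the other (5 states) tracks whether the input so far still matches the prefix `001`. Each combined state is a pair, one component from each; accept when both components accept. Minimizing collapses redundant product states.
A 7-state machine:
        0   1  
>  q0   q1  q2 
   q1   q3  q2 
   q2   q2  q2 
   q3   q2  q4 
 * q4   q4  q5 
   q5   q5  q6 
   q6   q6  q4 
(> = start, * = accepting)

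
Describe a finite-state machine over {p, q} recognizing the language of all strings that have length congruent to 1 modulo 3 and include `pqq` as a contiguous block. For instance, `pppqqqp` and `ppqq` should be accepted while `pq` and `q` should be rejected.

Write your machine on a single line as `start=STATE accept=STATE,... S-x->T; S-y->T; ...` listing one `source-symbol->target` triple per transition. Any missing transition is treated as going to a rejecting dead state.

Run two small machines in parallel and take their product. One (3 states) tracks the input length modulo 3; the other (4 states) tracks whether and how much of `pqq` has been seen. Each combined state is a pair, one component from each; accept when both components accept.
       p  q 
>  A   B  C 
   B   D  E 
   C   D  F 
   D   G  H 
   E   G  I 
   F   G  A 
   G   B  J 
   H   B  K 
   I   K  K 
   J   D  L 
 * K   L  L 
   L   I  I 
(> = start, * = accepting)

start=A; accept=K; A-p->B; A-q->C; B-p->D; B-q->E; C-p->D; C-q->F; D-p->G; D-q->H; E-p->G; E-q->I; F-p->G; F-q->A; G-p->B; G-q->J; H-p->B; H-q->K; I-p->K; I-q->K; J-p->D; J-q->L; K-p->L; K-q->L; L-p->I; L-q->I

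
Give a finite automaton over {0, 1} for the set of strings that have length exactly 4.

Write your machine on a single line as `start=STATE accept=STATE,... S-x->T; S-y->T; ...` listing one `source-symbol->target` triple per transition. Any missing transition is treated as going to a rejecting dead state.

We only need to distinguish lengths 0, 1, …, 4, and '>4'. Chain A → B → C → D → E → F on every symbol, with F looping. Accepting states: {E}.
6 states suffice.
       0  1 
>  A   B  B 
   B   C  C 
   C   D  D 
   D   E  E 
 * E   F  F 
   F   F  F 
(> = start, * = accepting)

start=A; accept=E; A-0->B; A-1->B; B-0->C; B-1->C; C-0->D; C-1->D; D-0->E; D-1->E; E-0->F; E-1->F; F-0->F; F-1->F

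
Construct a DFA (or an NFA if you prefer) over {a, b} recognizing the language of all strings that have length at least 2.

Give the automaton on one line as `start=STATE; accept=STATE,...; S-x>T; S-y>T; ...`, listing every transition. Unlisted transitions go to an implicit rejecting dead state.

start=s0; accept=s2,s3; s0-a>s1; s0-b>s1; s1-a>s2; s1-b>s2; s2-a>s3; s2-b>s3; s3-a>s3; s3-b>s3

We only need to distinguish lengths 0, 1, …, 2, and '>2'. Chain s0 → s1 → s2 → s3 on every symbol, with s3 looping. Accepting states: {s2, s3}.
A 4-state machine:
        a   b  
>  s0   s1  s1 
   s1   s2  s2 
 * s2   s3  s3 
 * s3   s3  s3 
(> = start, * = accepting)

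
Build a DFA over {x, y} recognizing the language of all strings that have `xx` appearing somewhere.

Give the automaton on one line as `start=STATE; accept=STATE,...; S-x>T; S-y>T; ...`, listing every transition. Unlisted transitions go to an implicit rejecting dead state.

start=S0; accept=S2; S0-x>S1; S0-y>S0; S1-x>S2; S1-y>S0; S2-x>S2; S2-y>S2

Track how much of `xx` has been matched so far: state S0 is no progress, S2 is the absorbing accept state reached once `xx` has occurred. Intermediate states record partial matches; on a mismatch, fall back to the longest reusable overlap.
With 3 states:
        x   y  
>  S0   S1  S0 
   S1   S2  S0 
 * S2   S2  S2 
(> = start, * = accepting)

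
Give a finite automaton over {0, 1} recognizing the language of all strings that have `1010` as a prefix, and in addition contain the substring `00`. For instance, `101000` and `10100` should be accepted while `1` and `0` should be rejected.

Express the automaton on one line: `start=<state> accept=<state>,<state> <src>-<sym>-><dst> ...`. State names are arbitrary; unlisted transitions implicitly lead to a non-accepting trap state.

start=s0 accept=s6 s0-0->s1 s0-1->s2 s1-0->s1 s1-1->s1 s2-0->s3 s2-1->s1 s3-0->s1 s3-1->s4 s4-0->s5 s4-1->s1 s5-0->s6 s5-1->s7 s6-0->s6 s6-1->s6 s7-0->s5 s7-1->s7

Build one automaton per condition and run them in lockstep. The first has 6 states tracking whether the input so far still matches the prefix `1010`; the second has 3 states tracking whether and how much of `00` has been seen. A product state is a pair (one from each), accepting exactly when both do. After merging equivalent states the machine shrinks.
With 8 states:
        0   1  
>  s0   s1  s2 
   s1   s1  s1 
   s2   s3  s1 
   s3   s1  s4 
   s4   s5  s1 
   s5   s6  s7 
 * s6   s6  s6 
   s7   s5  s7 
(> = start, * = accepting)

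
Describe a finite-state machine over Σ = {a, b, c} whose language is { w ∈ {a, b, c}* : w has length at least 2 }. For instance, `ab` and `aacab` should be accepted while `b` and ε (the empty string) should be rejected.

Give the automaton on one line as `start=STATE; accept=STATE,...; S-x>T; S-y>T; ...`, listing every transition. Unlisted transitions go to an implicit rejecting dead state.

We only need to distinguish lengths 0, 1, …, 2, and '>2'. Chain q0 → q1 → q2 → q3 on every symbol, with q3 looping. Accepting states: {q2, q3}.
        a   b   c  
>  q0   q1  q1  q1 
   q1   q2  q2  q2 
 * q2   q3  q3  q3 
 * q3   q3  q3  q3 
(> = start, * = accepting)

start=q0; accept=q2,q3; q0-a>q1; q0-b>q1; q0-c>q1; q1-a>q2; q1-b>q2; q1-c>q2; q2-a>q3; q2-b>q3; q2-c>q3; q3-a>q3; q3-b>q3; q3-c>q3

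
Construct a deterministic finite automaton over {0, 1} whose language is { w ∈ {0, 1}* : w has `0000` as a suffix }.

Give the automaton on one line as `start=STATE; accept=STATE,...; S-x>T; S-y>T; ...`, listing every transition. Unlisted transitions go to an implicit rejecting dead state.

Remember how much of `0000` the current input suffix matches. State S0 means no match yet; S1 means the last symbol is `0`; S2 means the last 2 symbols are `00`; S3 means the last 3 symbols are `000`; S4 means the last 4 symbols are `0000`. Only S4 accepts. On a mismatch, fall back to the longest proper suffix that is still a prefix of `0000`.
A 5-state machine:
        0   1  
>  S0   S1  S0 
   S1   S2  S0 
   S2   S3  S0 
   S3   S4  S0 
 * S4   S4  S0 
(> = start, * = accepting)

start=S0; accept=S4; S0-0>S1; S0-1>S0; S1-0>S2; S1-1>S0; S2-0>S3; S2-1>S0; S3-0>S4; S3-1>S0; S4-0>S4; S4-1>S0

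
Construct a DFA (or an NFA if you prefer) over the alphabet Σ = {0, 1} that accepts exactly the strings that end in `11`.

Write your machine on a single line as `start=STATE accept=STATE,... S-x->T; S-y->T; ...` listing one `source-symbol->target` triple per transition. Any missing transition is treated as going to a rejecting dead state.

Let each state record the length of the longest suffix of the input read so far that is also a prefix of `11`. q1 means the last symbol is `1`; q2 means the last 2 symbols are `11`. Accept only at q2, where the string currently ends in `11`.
        0   1  
>  q0   q0  q1 
   q1   q0  q2 
 * q2   q0  q2 
(> = start, * = accepting)

start=q0; accept=q2; q0-0->q0; q0-1->q1; q1-0->q0; q1-1->q2; q2-0->q0; q2-1->q2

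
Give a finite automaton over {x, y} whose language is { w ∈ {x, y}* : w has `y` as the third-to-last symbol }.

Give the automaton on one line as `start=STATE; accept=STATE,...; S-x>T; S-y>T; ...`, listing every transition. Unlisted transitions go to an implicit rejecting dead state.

start=A; accept=L,M,N,O; A-x>B; A-y>C; B-x>D; B-y>E; C-x>F; C-y>G; D-x>H; D-y>I; E-x>J; E-y>K; F-x>L; F-y>M; G-x>N; G-y>O; H-x>H; H-y>I; I-x>J; I-y>K; J-x>L; J-y>M; K-x>N; K-y>O; L-x>H; L-y>I; M-x>J; M-y>K; N-x>L; N-y>M; O-x>N; O-y>O

Because acceptance depends on a position counted from the end, the machine has to buffer the most recent 3 symbols. Make each state the string of the last up-to-3 symbols read; on input `x` shift the window left and append `x`. Accept when the buffered window has length 3 and begins with `y`.
With 15 states:
       x  y 
>  A   B  C 
   B   D  E 
   C   F  G 
   D   H  I 
   E   J  K 
   F   L  M 
   G   N  O 
   H   H  I 
   I   J  K 
   J   L  M 
   K   N  O 
 * L   H  I 
 * M   J  K 
 * N   L  M 
 * O   N  O 
(> = start, * = accepting)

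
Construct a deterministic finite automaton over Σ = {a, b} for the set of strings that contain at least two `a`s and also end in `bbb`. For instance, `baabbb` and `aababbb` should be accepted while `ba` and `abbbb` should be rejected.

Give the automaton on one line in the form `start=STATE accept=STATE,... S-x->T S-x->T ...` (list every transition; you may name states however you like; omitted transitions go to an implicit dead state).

Run two small machines in parallel and take their product. One (4 states) tracks the count of `a`s, saturating at 3; the other (4 states) tracks how much of the suffix `bbb` has currently been matched. Each combined state is a pair, one component from each; accept when both components accept.
16 states suffice.
          a    b  
>  q0     q1   q2 
   q1     q3   q4 
   q2     q1   q5 
   q3     q6   q7 
   q4     q3   q8 
   q5     q1   q9 
   q6     q6  q10 
   q7     q6  q11 
   q8     q3  q12 
   q9     q1   q9 
   q10    q6  q13 
   q11    q6  q14 
   q12    q3  q12 
   q13    q6  q15 
 * q14    q6  q14 
 * q15    q6  q15 
(> = start, * = accepting)

start=q0 accept=q14,q15 q0-a->q1 q0-b->q2 q1-a->q3 q1-b->q4 q2-a->q1 q2-b->q5 q3-a->q6 q3-b->q7 q4-a->q3 q4-b->q8 q5-a->q1 q5-b->q9 q6-a->q6 q6-b->q10 q7-a->q6 q7-b->q11 q8-a->q3 q8-b->q12 q9-a->q1 q9-b->q9 q10-a->q6 q10-b->q13 q11-a->q6 q11-b->q14 q12-a->q3 q12-b->q12 q13-a->q6 q13-b->q15 q14-a->q6 q14-b->q14 q15-a->q6 q15-b->q15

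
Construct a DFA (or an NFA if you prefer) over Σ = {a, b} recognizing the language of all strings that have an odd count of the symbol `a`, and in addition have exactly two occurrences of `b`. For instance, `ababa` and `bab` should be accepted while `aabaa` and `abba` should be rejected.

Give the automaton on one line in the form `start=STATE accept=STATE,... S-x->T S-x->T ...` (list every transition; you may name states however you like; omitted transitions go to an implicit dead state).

start=q0 accept=q5 q0-a->q1 q0-b->q2 q1-a->q0 q1-b->q3 q2-a->q3 q2-b->q4 q3-a->q2 q3-b->q5 q4-a->q5 q4-b->q6 q5-a->q4 q5-b->q7 q6-a->q7 q6-b->q6 q7-a->q6 q7-b->q7

Run two small machines in parallel and take their product. The first has 2 states tracking the count of `a`s modulo 2; the second has 4 states tracking the count of `b`s, saturating at 3. A product state is a pair (one from each), accepting exactly when both do.
An 8-state machine:
        a   b  
>  q0   q1  q2 
   q1   q0  q3 
   q2   q3  q4 
   q3   q2  q5 
   q4   q5  q6 
 * q5   q4  q7 
   q6   q7  q6 
   q7   q6  q7 
(> = start, * = accepting)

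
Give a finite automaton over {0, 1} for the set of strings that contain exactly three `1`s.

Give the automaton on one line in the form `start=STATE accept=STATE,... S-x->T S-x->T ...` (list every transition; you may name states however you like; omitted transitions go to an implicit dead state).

start=s0 accept=s3 s0-0->s0 s0-1->s1 s1-0->s1 s1-1->s2 s2-0->s2 s2-1->s3 s3-0->s3 s3-1->s4 s4-0->s4 s4-1->s4

Count `1`s, saturating at 4: states s0 through s3 mean 0 through 3 `1`s seen; s4 means more than 3. Each `1` increments (capped at s4); other symbols loop. Accept from {s3}.
5 states suffice.
        0   1  
>  s0   s0  s1 
   s1   s1  s2 
   s2   s2  s3 
 * s3   s3  s4 
   s4   s4  s4 
(> = start, * = accepting)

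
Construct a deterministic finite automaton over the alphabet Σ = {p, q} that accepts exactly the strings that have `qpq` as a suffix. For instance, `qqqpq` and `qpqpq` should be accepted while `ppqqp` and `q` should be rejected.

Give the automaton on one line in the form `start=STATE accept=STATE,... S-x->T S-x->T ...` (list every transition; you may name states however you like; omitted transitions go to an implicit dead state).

start=A accept=D A-p->A A-q->B B-p->C B-q->B C-p->A C-q->D D-p->C D-q->B

Let each state record the length of the longest suffix of the input read so far that is also a prefix of `qpq`. B means the last symbol is `q`; C means the last 2 symbols are `qp`; D means the last 3 symbols are `qpq`. Accept only at D, where the string currently ends in `qpq`.
A 4-state machine:
       p  q 
>  A   A  B 
   B   C  B 
   C   A  D 
 * D   C  B 
(> = start, * = accepting)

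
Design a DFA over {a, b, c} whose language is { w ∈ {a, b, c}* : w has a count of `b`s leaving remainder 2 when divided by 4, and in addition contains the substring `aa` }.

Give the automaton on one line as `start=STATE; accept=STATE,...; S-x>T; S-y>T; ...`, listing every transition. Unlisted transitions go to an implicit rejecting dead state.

start=s0; accept=s9; s0-a>s1; s0-b>s2; s0-c>s0; s1-a>s3; s1-b>s2; s1-c>s0; s2-a>s4; s2-b>s5; s2-c>s2; s3-a>s3; s3-b>s6; s3-c>s3; s4-a>s6; s4-b>s5; s4-c>s2; s5-a>s7; s5-b>s8; s5-c>s5; s6-a>s6; s6-b>s9; s6-c>s6; s7-a>s9; s7-b>s8; s7-c>s5; s8-a>s10; s8-b>s0; s8-c>s8; s9-a>s9; s9-b>s11; s9-c>s9; s10-a>s11; s10-b>s0; s10-c>s8; s11-a>s11; s11-b>s3; s11-c>s11

Run two small machines in parallel and take their product. The first has 4 states tracking the count of `b`s modulo 4; the second has 3 states tracking whether and how much of `aa` has been seen. A product state is a pair (one from each), accepting exactly when both do.
          a    b    c  
>  s0     s1   s2   s0 
   s1     s3   s2   s0 
   s2     s4   s5   s2 
   s3     s3   s6   s3 
   s4     s6   s5   s2 
   s5     s7   s8   s5 
   s6     s6   s9   s6 
   s7     s9   s8   s5 
   s8    s10   s0   s8 
 * s9     s9  s11   s9 
   s10   s11   s0   s8 
   s11   s11   s3  s11 
(> = start, * = accepting)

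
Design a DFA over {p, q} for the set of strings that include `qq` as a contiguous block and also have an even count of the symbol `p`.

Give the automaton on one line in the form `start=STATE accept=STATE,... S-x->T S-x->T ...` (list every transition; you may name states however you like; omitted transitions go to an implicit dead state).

Handle the two conditions separately and then intersect. One (3 states) tracks whether and how much of `qq` has been seen; the other (2 states) tracks the count of `p`s modulo 2. Each combined state is a pair, one component from each; accept when both components accept.
With 6 states:
       p  q 
>  A   B  C 
   B   A  D 
   C   B  E 
   D   A  F 
 * E   F  E 
   F   E  F 
(> = start, * = accepting)

start=A accept=E A-p->B A-q->C B-p->A B-q->D C-p->B C-q->E D-p->A D-q->F E-p->F E-q->E F-p->E F-q->F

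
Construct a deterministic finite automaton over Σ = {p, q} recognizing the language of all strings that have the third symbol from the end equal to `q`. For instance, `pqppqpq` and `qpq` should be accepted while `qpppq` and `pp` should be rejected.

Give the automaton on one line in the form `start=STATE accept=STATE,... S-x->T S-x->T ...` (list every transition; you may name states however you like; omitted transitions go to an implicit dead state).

start=S0 accept=S11,S12,S13,S14 S0-p->S1 S0-q->S2 S1-p->S3 S1-q->S4 S2-p->S5 S2-q->S6 S3-p->S7 S3-q->S8 S4-p->S9 S4-q->S10 S5-p->S11 S5-q->S12 S6-p->S13 S6-q->S14 S7-p->S7 S7-q->S8 S8-p->S9 S8-q->S10 S9-p->S11 S9-q->S12 S10-p->S13 S10-q->S14 S11-p->S7 S11-q->S8 S12-p->S9 S12-q->S10 S13-p->S11 S13-q->S12 S14-p->S13 S14-q->S14

Because acceptance depends on a position counted from the end, the machine has to buffer the most recent 3 symbols. Make each state the string of the last up-to-3 symbols read; on input `x` shift the window left and append `x`. Accept when the buffered window has length 3 and begins with `q`.
With 15 states:
          p    q  
>  S0     S1   S2 
   S1     S3   S4 
   S2     S5   S6 
   S3     S7   S8 
   S4     S9  S10 
   S5    S11  S12 
   S6    S13  S14 
   S7     S7   S8 
   S8     S9  S10 
   S9    S11  S12 
   S10   S13  S14 
 * S11    S7   S8 
 * S12    S9  S10 
 * S13   S11  S12 
 * S14   S13  S14 
(> = start, * = accepting)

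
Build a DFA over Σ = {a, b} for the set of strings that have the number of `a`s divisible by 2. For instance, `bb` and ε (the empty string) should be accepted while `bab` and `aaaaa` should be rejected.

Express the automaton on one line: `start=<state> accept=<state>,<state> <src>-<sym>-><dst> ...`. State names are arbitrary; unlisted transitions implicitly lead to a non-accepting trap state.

Keep the running count of `a`s modulo 2: each `a` advances along the cycle q0 → q1 → q0 while other symbols loop. Accept at q0.
With 2 states:
        a   b  
>* q0   q1  q0 
   q1   q0  q1 
(> = start, * = accepting)

start=q0 accept=q0 q0-a->q1 q0-b->q0 q1-a->q0 q1-b->q1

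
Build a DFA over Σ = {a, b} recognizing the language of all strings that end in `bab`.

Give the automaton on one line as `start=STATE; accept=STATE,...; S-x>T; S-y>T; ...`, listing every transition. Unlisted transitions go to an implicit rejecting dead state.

start=s0; accept=s3; s0-a>s0; s0-b>s1; s1-a>s2; s1-b>s1; s2-a>s0; s2-b>s3; s3-a>s2; s3-b>s1

Remember how much of `bab` the current input suffix matches. State s0 means no match yet; s1 means the last symbol is `b`; s2 means the last 2 symbols are `ba`; s3 means the last 3 symbols are `bab`. Only s3 accepts. On a mismatch, fall back to the longest proper suffix that is still a prefix of `bab`.
        a   b  
>  s0   s0  s1 
   s1   s2  s1 
   s2   s0  s3 
 * s3   s2  s1 
(> = start, * = accepting)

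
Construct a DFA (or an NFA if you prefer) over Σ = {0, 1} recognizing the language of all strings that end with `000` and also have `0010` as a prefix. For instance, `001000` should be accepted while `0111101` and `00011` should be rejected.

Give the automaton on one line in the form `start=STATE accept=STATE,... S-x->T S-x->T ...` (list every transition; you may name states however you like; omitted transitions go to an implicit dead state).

start=S0 accept=S8 S0-0->S1 S0-1->S2 S1-0->S3 S1-1->S2 S2-0->S2 S2-1->S2 S3-0->S2 S3-1->S4 S4-0->S5 S4-1->S2 S5-0->S6 S5-1->S7 S6-0->S8 S6-1->S7 S7-0->S5 S7-1->S7 S8-0->S8 S8-1->S7

Build one automaton per condition and run them in lockstep. The first has 4 states tracking how much of the suffix `000` has currently been matched; the second has 6 states tracking whether the input so far still matches the prefix `0010`. A product state is a pair (one from each), accepting exactly when both do. Equivalent product states are then merged.
        0   1  
>  S0   S1  S2 
   S1   S3  S2 
   S2   S2  S2 
   S3   S2  S4 
   S4   S5  S2 
   S5   S6  S7 
   S6   S8  S7 
   S7   S5  S7 
 * S8   S8  S7 
(> = start, * = accepting)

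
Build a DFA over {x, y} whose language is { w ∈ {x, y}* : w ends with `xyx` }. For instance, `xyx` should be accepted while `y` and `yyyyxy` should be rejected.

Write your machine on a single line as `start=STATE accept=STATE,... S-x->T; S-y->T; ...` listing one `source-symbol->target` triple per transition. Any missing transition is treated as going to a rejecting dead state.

Let each state record the length of the longest suffix of the input read so far that is also a prefix of `xyx`. q1 means the last symbol is `x`; q2 means the last 2 symbols are `xy`; q3 means the last 3 symbols are `xyx`. Accept only at q3, where the string currently ends in `xyx`.
        x   y  
>  q0   q1  q0 
   q1   q1  q2 
   q2   q3  q0 
 * q3   q1  q2 
(> = start, * = accepting)

start=q0; accept=q3; q0-x->q1; q0-y->q0; q1-x->q1; q1-y->q2; q2-x->q3; q2-y->q0; q3-x->q1; q3-y->q2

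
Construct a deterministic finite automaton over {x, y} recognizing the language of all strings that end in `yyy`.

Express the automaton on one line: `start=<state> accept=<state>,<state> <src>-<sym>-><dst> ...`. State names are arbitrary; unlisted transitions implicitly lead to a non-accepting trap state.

Remember how much of `yyy` the current input suffix matches. State s0 means no match yet; s1 means the last symbol is `y`; s2 means the last 2 symbols are `yy`; s3 means the last 3 symbols are `yyy`. Only s3 accepts. On a mismatch, fall back to the longest proper suffix that is still a prefix of `yyy`.
4 states suffice.
        x   y  
>  s0   s0  s1 
   s1   s0  s2 
   s2   s0  s3 
 * s3   s0  s3 
(> = start, * = accepting)

start=s0 accept=s3 s0-x->s0 s0-y->s1 s1-x->s0 s1-y->s2 s2-x->s0 s2-y->s3 s3-x->s0 s3-y->s3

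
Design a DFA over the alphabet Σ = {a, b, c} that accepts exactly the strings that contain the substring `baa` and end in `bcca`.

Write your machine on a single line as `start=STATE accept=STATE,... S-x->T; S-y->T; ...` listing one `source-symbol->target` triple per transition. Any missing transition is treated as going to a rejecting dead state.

start=q0; accept=q7; q0-a->q0; q0-b->q1; q0-c->q0; q1-a->q2; q1-b->q1; q1-c->q0; q2-a->q3; q2-b->q1; q2-c->q0; q3-a->q3; q3-b->q4; q3-c->q3; q4-a->q3; q4-b->q4; q4-c->q5; q5-a->q3; q5-b->q4; q5-c->q6; q6-a->q7; q6-b->q4; q6-c->q3; q7-a->q3; q7-b->q4; q7-c->q3

Build one automaton per condition and run them in lockstep. One (4 states) tracks whether and how much of `baa` has been seen; the other (5 states) tracks how much of the suffix `bcca` has currently been matched. Each combined state is a pair, one component from each; accept when both components accept. Equivalent product states are then merged.
An 8-state machine:
        a   b   c  
>  q0   q0  q1  q0 
   q1   q2  q1  q0 
   q2   q3  q1  q0 
   q3   q3  q4  q3 
   q4   q3  q4  q5 
   q5   q3  q4  q6 
   q6   q7  q4  q3 
 * q7   q3  q4  q3 
(> = start, * = accepting)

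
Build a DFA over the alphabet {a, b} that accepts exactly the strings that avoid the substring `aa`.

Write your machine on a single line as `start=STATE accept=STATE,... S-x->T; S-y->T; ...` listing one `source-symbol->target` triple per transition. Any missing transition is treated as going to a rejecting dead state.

Track partial matches of the forbidden pattern `aa`. State q2 is a dead state reached once `aa` has occurred; every other state accepts. q0 means no part of `aa` is currently matched.
        a   b  
>* q0   q1  q0 
 * q1   q2  q0 
   q2   q2  q2 
(> = start, * = accepting)

start=q0; accept=q0,q1; q0-a->q1; q0-b->q0; q1-a->q2; q1-b->q0; q2-a->q2; q2-b->q2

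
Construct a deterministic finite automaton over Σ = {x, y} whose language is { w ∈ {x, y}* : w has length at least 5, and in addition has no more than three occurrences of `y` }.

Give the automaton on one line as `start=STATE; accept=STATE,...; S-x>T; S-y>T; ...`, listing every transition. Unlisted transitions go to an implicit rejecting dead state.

start=S0; accept=S15,S16,S17,S18; S0-x>S1; S0-y>S2; S1-x>S3; S1-y>S4; S2-x>S4; S2-y>S5; S3-x>S6; S3-y>S7; S4-x>S7; S4-y>S8; S5-x>S8; S5-y>S9; S6-x>S10; S6-y>S11; S7-x>S11; S7-y>S12; S8-x>S12; S8-y>S13; S9-x>S13; S9-y>S14; S10-x>S15; S10-y>S16; S11-x>S16; S11-y>S17; S12-x>S17; S12-y>S18; S13-x>S18; S13-y>S14; S14-x>S14; S14-y>S14; S15-x>S15; S15-y>S16; S16-x>S16; S16-y>S17; S17-x>S17; S17-y>S18; S18-x>S18; S18-y>S14

Build one automaton per condition and run them in lockstep. The first has 7 states tracking the input length, saturating at 6; the second has 5 states tracking the count of `y`s, saturating at 4. A product state is a pair (one from each), accepting exactly when both do. After merging equivalent states the machine shrinks.
A 19-state machine:
          x    y  
>  S0     S1   S2 
   S1     S3   S4 
   S2     S4   S5 
   S3     S6   S7 
   S4     S7   S8 
   S5     S8   S9 
   S6    S10  S11 
   S7    S11  S12 
   S8    S12  S13 
   S9    S13  S14 
   S10   S15  S16 
   S11   S16  S17 
   S12   S17  S18 
   S13   S18  S14 
   S14   S14  S14 
 * S15   S15  S16 
 * S16   S16  S17 
 * S17   S17  S18 
 * S18   S18  S14 
(> = start, * = accepting)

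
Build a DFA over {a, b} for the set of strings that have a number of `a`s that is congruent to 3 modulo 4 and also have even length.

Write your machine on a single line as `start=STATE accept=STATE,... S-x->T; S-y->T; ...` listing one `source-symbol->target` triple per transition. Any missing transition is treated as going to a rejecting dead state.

Run two small machines in parallel and take their product. One (4 states) tracks the count of `a`s modulo 4; the other (2 states) tracks the input length modulo 2. Each combined state is a pair, one component from each; accept when both components accept.
An 8-state machine:
        a   b  
>  q0   q1  q2 
   q1   q3  q4 
   q2   q4  q0 
   q3   q5  q6 
   q4   q6  q1 
   q5   q0  q7 
   q6   q7  q3 
 * q7   q2  q5 
(> = start, * = accepting)

start=q0; accept=q7; q0-a->q1; q0-b->q2; q1-a->q3; q1-b->q4; q2-a->q4; q2-b->q0; q3-a->q5; q3-b->q6; q4-a->q6; q4-b->q1; q5-a->q0; q5-b->q7; q6-a->q7; q6-b->q3; q7-a->q2; q7-b->q5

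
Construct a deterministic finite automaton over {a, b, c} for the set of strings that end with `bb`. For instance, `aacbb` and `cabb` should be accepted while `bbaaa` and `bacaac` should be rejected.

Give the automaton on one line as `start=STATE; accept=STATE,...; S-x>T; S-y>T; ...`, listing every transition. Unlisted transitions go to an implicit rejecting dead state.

Let each state record the length of the longest suffix of the input read so far that is also a prefix of `bb`. s1 means the last symbol is `b`; s2 means the last 2 symbols are `bb`. Accept only at s2, where the string currently ends in `bb`.
        a   b   c  
>  s0   s0  s1  s0 
   s1   s0  s2  s0 
 * s2   s0  s2  s0 
(> = start, * = accepting)

start=s0; accept=s2; s0-a>s0; s0-b>s1; s0-c>s0; s1-a>s0; s1-b>s2; s1-c>s0; s2-a>s0; s2-b>s2; s2-c>s0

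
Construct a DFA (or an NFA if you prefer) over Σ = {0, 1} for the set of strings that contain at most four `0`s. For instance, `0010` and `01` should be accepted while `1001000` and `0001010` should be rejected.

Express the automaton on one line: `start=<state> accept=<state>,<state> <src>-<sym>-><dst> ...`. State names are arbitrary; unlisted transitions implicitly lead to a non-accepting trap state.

Only the number of `0`s matters, and only up to 5. Make a chain A → B → C → D → E → F advanced by each `0` (with F absorbing); every other symbol self-loops. The accepting set is {A, B, C, D, E}.
6 states suffice.
       0  1 
>* A   B  A 
 * B   C  B 
 * C   D  C 
 * D   E  D 
 * E   F  E 
   F   F  F 
(> = start, * = accepting)

start=A accept=A,B,C,D,E A-0->B A-1->A B-0->C B-1->B C-0->D C-1->C D-0->E D-1->D E-0->F E-1->E F-0->F F-1->F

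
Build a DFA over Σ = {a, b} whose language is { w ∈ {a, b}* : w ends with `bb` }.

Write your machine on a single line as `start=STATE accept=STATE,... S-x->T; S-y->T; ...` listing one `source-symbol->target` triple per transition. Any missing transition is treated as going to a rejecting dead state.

Let each state record the length of the longest suffix of the input read so far that is also a prefix of `bb`. q1 means the last symbol is `b`; q2 means the last 2 symbols are `bb`. Accept only at q2, where the string currently ends in `bb`.
A 3-state machine:
        a   b  
>  q0   q0  q1 
   q1   q0  q2 
 * q2   q0  q2 
(> = start, * = accepting)

start=q0; accept=q2; q0-a->q0; q0-b->q1; q1-a->q0; q1-b->q2; q2-a->q0; q2-b->q2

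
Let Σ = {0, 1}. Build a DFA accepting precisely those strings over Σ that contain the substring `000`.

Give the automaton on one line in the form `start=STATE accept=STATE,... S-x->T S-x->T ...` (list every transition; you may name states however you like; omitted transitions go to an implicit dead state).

Track how much of `000` has been matched so far: state S0 is no progress, S3 is the absorbing accept state reached once `000` has occurred. Intermediate states record partial matches; on a mismatch, fall back to the longest reusable overlap.
4 states suffice.
        0   1  
>  S0   S1  S0 
   S1   S2  S0 
   S2   S3  S0 
 * S3   S3  S3 
(> = start, * = accepting)

start=S0 accept=S3 S0-0->S1 S0-1->S0 S1-0->S2 S1-1->S0 S2-0->S3 S2-1->S0 S3-0->S3 S3-1->S3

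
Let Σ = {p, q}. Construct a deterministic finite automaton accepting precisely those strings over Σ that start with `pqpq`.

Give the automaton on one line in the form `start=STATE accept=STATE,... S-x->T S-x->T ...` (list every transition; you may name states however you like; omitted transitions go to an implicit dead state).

start=A accept=E A-p->B A-q->F B-p->F B-q->C C-p->D C-q->F D-p->F D-q->E E-p->E E-q->E F-p->F F-q->F

Check the first 4 symbols one by one: A through D record how many have matched `pqpq` so far; any wrong symbol goes to the dead state F. After all 4 match we enter the accepting sink E.
6 states suffice.
       p  q 
>  A   B  F 
   B   F  C 
   C   D  F 
   D   F  E 
 * E   E  E 
   F   F  F 
(> = start, * = accepting)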